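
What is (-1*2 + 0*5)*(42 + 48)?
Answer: -180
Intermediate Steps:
(-1*2 + 0*5)*(42 + 48) = (-2 + 0)*90 = -2*90 = -180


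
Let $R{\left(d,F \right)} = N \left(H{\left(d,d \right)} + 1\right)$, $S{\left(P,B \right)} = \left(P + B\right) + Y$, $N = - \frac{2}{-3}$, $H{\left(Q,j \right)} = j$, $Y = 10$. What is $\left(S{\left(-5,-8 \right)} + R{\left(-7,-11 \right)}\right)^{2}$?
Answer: $49$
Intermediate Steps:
$N = \frac{2}{3}$ ($N = \left(-2\right) \left(- \frac{1}{3}\right) = \frac{2}{3} \approx 0.66667$)
$S{\left(P,B \right)} = 10 + B + P$ ($S{\left(P,B \right)} = \left(P + B\right) + 10 = \left(B + P\right) + 10 = 10 + B + P$)
$R{\left(d,F \right)} = \frac{2}{3} + \frac{2 d}{3}$ ($R{\left(d,F \right)} = \frac{2 \left(d + 1\right)}{3} = \frac{2 \left(1 + d\right)}{3} = \frac{2}{3} + \frac{2 d}{3}$)
$\left(S{\left(-5,-8 \right)} + R{\left(-7,-11 \right)}\right)^{2} = \left(\left(10 - 8 - 5\right) + \left(\frac{2}{3} + \frac{2}{3} \left(-7\right)\right)\right)^{2} = \left(-3 + \left(\frac{2}{3} - \frac{14}{3}\right)\right)^{2} = \left(-3 - 4\right)^{2} = \left(-7\right)^{2} = 49$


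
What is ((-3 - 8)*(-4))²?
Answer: 1936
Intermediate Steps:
((-3 - 8)*(-4))² = (-11*(-4))² = 44² = 1936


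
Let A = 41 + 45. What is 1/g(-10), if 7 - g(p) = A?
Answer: -1/79 ≈ -0.012658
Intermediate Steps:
A = 86
g(p) = -79 (g(p) = 7 - 1*86 = 7 - 86 = -79)
1/g(-10) = 1/(-79) = -1/79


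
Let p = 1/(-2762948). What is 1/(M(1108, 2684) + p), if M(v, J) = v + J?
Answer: 2762948/10477098815 ≈ 0.00026371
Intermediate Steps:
M(v, J) = J + v
p = -1/2762948 ≈ -3.6193e-7
1/(M(1108, 2684) + p) = 1/((2684 + 1108) - 1/2762948) = 1/(3792 - 1/2762948) = 1/(10477098815/2762948) = 2762948/10477098815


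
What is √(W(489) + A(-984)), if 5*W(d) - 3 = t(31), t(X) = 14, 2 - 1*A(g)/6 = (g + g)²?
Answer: I*√580953215/5 ≈ 4820.6*I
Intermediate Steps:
A(g) = 12 - 24*g² (A(g) = 12 - 6*(g + g)² = 12 - 6*4*g² = 12 - 24*g²)
W(d) = 17/5 (W(d) = ⅗ + (⅕)*14 = ⅗ + 14/5 = 17/5)
√(W(489) + A(-984)) = √(17/5 + (12 - 24*(-984)²)) = √(17/5 + (12 - 24*968256)) = √(17/5 + (12 - 23238144)) = √(17/5 - 23238132) = √(-116190643/5) = I*√580953215/5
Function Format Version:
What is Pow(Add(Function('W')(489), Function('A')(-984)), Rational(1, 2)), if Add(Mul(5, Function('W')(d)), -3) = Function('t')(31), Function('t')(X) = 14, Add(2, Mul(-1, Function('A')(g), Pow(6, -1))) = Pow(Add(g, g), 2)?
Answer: Mul(Rational(1, 5), I, Pow(580953215, Rational(1, 2))) ≈ Mul(4820.6, I)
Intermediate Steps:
Function('A')(g) = Add(12, Mul(-24, Pow(g, 2))) (Function('A')(g) = Add(12, Mul(-6, Pow(Add(g, g), 2))) = Add(12, Mul(-6, Pow(Mul(2, g), 2))) = Add(12, Mul(-6, Mul(4, Pow(g, 2)))) = Add(12, Mul(-24, Pow(g, 2))))
Function('W')(d) = Rational(17, 5) (Function('W')(d) = Add(Rational(3, 5), Mul(Rational(1, 5), 14)) = Add(Rational(3, 5), Rational(14, 5)) = Rational(17, 5))
Pow(Add(Function('W')(489), Function('A')(-984)), Rational(1, 2)) = Pow(Add(Rational(17, 5), Add(12, Mul(-24, Pow(-984, 2)))), Rational(1, 2)) = Pow(Add(Rational(17, 5), Add(12, Mul(-24, 968256))), Rational(1, 2)) = Pow(Add(Rational(17, 5), Add(12, -23238144)), Rational(1, 2)) = Pow(Add(Rational(17, 5), -23238132), Rational(1, 2)) = Pow(Rational(-116190643, 5), Rational(1, 2)) = Mul(Rational(1, 5), I, Pow(580953215, Rational(1, 2)))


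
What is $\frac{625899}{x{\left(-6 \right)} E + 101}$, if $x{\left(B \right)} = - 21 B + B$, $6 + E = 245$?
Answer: $\frac{625899}{28781} \approx 21.747$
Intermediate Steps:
$E = 239$ ($E = -6 + 245 = 239$)
$x{\left(B \right)} = - 20 B$
$\frac{625899}{x{\left(-6 \right)} E + 101} = \frac{625899}{\left(-20\right) \left(-6\right) 239 + 101} = \frac{625899}{120 \cdot 239 + 101} = \frac{625899}{28680 + 101} = \frac{625899}{28781}$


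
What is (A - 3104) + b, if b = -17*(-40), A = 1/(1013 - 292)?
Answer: -1747703/721 ≈ -2424.0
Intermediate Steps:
A = 1/721 ≈ 0.0013870
b = 680
(A - 3104) + b = (1/721 - 3104) + 680 = -2237983/721 + 680 = -1747703/721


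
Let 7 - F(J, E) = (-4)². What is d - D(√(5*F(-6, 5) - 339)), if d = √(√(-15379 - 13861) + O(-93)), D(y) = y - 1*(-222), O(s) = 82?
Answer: -222 + √(82 + 2*I*√7310) - 8*I*√6 ≈ -210.35 - 12.26*I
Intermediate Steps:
F(J, E) = -9 (F(J, E) = 7 - 1*(-4)² = 7 - 1*16 = 7 - 16 = -9)
D(y) = 222 + y (D(y) = y + 222 = 222 + y)
d = √(82 + 2*I*√7310) (d = √(√(-15379 - 13861) + 82) = √(√(-29240) + 82) = √(2*I*√7310 + 82) = √(82 + 2*I*√7310) ≈ 11.654 + 7.3363*I)
d - D(√(5*F(-6, 5) - 339)) = √(82 + 2*I*√7310) - (222 + √(5*(-9) - 339)) = √(82 + 2*I*√7310) - (222 + √(-45 - 339)) = √(82 + 2*I*√7310) - (222 + √(-384)) = √(82 + 2*I*√7310) - (222 + 8*I*√6) = √(82 + 2*I*√7310) + (-222 - 8*I*√6) = -222 + √(82 + 2*I*√7310) - 8*I*√6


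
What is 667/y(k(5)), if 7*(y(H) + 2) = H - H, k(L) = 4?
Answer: -667/2 ≈ -333.50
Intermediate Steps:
y(H) = -2 (y(H) = -2 + (H - H)/7 = -2 + (1/7)*0 = -2 + 0 = -2)
667/y(k(5)) = 667/(-2) = 667*(-1/2) = -667/2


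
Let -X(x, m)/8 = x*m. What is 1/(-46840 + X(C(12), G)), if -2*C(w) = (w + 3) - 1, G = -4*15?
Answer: -1/50200 ≈ -1.9920e-5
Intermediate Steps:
G = -60
C(w) = -1 - w/2 (C(w) = -((w + 3) - 1)/2 = -((3 + w) - 1)/2 = -(2 + w)/2 = -1 - w/2)
X(x, m) = -8*m*x (X(x, m) = -8*x*m = -8*m*x)
1/(-46840 + X(C(12), G)) = 1/(-46840 - 8*(-60)*(-1 - 1/2*12)) = 1/(-46840 - 8*(-60)*(-1 - 6)) = 1/(-46840 - 8*(-60)*(-7)) = 1/(-46840 - 3360) = 1/(-50200) = -1/50200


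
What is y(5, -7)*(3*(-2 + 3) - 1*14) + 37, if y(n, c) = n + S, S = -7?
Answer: 59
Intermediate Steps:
y(n, c) = -7 + n (y(n, c) = n - 7 = -7 + n)
y(5, -7)*(3*(-2 + 3) - 1*14) + 37 = (-7 + 5)*(3*(-2 + 3) - 1*14) + 37 = -2*(3*1 - 14) + 37 = -2*(3 - 14) + 37 = -2*(-11) + 37 = 22 + 37 = 59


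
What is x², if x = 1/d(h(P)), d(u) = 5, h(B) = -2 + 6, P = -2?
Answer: 1/25 ≈ 0.040000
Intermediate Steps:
h(B) = 4
x = ⅕ (x = 1/5 = ⅕ ≈ 0.20000)
x² = (⅕)² = 1/25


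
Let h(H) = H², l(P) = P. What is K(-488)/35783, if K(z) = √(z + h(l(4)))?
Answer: 2*I*√118/35783 ≈ 0.00060715*I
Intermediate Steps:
K(z) = √(16 + z) (K(z) = √(z + 4²) = √(z + 16) = √(16 + z))
K(-488)/35783 = √(16 - 488)/35783 = √(-472)*(1/35783) = (2*I*√118)*(1/35783) = 2*I*√118/35783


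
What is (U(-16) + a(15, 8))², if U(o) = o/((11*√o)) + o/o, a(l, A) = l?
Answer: 30960/121 + 128*I/11 ≈ 255.87 + 11.636*I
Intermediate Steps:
U(o) = 1 + √o/11 (U(o) = o*(1/(11*√o)) + 1 = √o/11 + 1 = 1 + √o/11)
(U(-16) + a(15, 8))² = ((1 + √(-16)/11) + 15)² = ((1 + (4*I)/11) + 15)² = ((1 + 4*I/11) + 15)² = (16 + 4*I/11)²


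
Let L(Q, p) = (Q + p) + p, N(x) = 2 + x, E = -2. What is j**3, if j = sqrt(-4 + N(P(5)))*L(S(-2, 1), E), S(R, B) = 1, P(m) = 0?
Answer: 54*I*sqrt(2) ≈ 76.368*I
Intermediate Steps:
L(Q, p) = Q + 2*p
j = -3*I*sqrt(2) (j = sqrt(-4 + (2 + 0))*(1 + 2*(-2)) = sqrt(-4 + 2)*(1 - 4) = sqrt(-2)*(-3) = (I*sqrt(2))*(-3) = -3*I*sqrt(2) ≈ -4.2426*I)
j**3 = (-3*I*sqrt(2))**3 = 54*I*sqrt(2)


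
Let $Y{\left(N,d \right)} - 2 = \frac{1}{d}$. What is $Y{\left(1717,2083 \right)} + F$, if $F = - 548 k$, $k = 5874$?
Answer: $- \frac{6705072849}{2083} \approx -3.2189 \cdot 10^{6}$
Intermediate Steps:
$F = -3218952$ ($F = \left(-548\right) 5874 = -3218952$)
$Y{\left(N,d \right)} = 2 + \frac{1}{d}$
$Y{\left(1717,2083 \right)} + F = \left(2 + \frac{1}{2083}\right) - 3218952 = \frac{4167}{2083} - 3218952 = - \frac{6705072849}{2083}$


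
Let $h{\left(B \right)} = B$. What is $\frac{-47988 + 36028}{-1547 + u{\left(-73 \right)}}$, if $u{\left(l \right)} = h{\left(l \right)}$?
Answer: $\frac{598}{81} \approx 7.3827$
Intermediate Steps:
$u{\left(l \right)} = l$
$\frac{-47988 + 36028}{-1547 + u{\left(-73 \right)}} = \frac{-47988 + 36028}{-1547 - 73} = - \frac{11960}{-1620} = \left(-11960\right) \left(- \frac{1}{1620}\right) = \frac{598}{81}$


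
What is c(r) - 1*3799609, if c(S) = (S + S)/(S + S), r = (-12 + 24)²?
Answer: -3799608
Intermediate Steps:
r = 144 (r = 12² = 144)
c(S) = 1 (c(S) = (2*S)/((2*S)) = (2*S)*(1/(2*S)) = 1)
c(r) - 1*3799609 = 1 - 1*3799609 = 1 - 3799609 = -3799608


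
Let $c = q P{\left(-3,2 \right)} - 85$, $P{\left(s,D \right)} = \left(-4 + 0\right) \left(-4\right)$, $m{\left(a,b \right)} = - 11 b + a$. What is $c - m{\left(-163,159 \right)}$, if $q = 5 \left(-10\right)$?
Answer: $1027$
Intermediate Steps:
$m{\left(a,b \right)} = a - 11 b$
$P{\left(s,D \right)} = 16$ ($P{\left(s,D \right)} = \left(-4\right) \left(-4\right) = 16$)
$q = -50$
$c = -885$ ($c = \left(-50\right) 16 - 85 = -800 - 85 = -885$)
$c - m{\left(-163,159 \right)} = -885 - \left(-163 - 1749\right) = -885 - -1912 = -885 + 1912 = 1027$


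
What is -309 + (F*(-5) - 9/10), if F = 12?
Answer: -3699/10 ≈ -369.90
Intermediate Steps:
-309 + (F*(-5) - 9/10) = -309 + (12*(-5) - 9/10) = -309 + (-60 - 9*⅒) = -309 + (-60 - 9/10) = -309 - 609/10 = -3699/10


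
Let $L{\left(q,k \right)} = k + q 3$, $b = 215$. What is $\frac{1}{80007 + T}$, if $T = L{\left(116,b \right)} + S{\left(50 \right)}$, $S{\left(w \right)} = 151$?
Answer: $\frac{1}{80721} \approx 1.2388 \cdot 10^{-5}$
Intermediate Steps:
$L{\left(q,k \right)} = k + 3 q$
$T = 714$ ($T = \left(215 + 3 \cdot 116\right) + 151 = \left(215 + 348\right) + 151 = 563 + 151 = 714$)
$\frac{1}{80007 + T} = \frac{1}{80007 + 714} = \frac{1}{80721}$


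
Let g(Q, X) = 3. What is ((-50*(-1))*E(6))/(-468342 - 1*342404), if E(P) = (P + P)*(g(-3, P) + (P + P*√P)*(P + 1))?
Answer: -13500/405373 - 12600*√6/405373 ≈ -0.10944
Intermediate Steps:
E(P) = 2*P*(3 + (1 + P)*(P + P^(3/2))) (E(P) = (P + P)*(3 + (P + P*√P)*(P + 1)) = (2*P)*(3 + (P + P^(3/2))*(1 + P)) = (2*P)*(3 + (1 + P)*(P + P^(3/2))) = 2*P*(3 + (1 + P)*(P + P^(3/2))))
((-50*(-1))*E(6))/(-468342 - 1*342404) = ((-50*(-1))*(2*6² + 2*6³ + 2*6^(5/2) + 2*6^(7/2) + 6*6))/(-468342 - 1*342404) = (50*(2*36 + 2*216 + 2*(36*√6) + 2*(216*√6) + 36))/(-468342 - 342404) = (50*(72 + 432 + 72*√6 + 432*√6 + 36))/(-810746) = (50*(540 + 504*√6))*(-1/810746) = (27000 + 25200*√6)*(-1/810746) = -13500/405373 - 12600*√6/405373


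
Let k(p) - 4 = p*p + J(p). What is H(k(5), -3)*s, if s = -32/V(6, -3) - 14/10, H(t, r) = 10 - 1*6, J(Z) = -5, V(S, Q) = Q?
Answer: 556/15 ≈ 37.067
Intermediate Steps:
k(p) = -1 + p**2 (k(p) = 4 + (p*p - 5) = 4 + (p**2 - 5) = 4 + (-5 + p**2) = -1 + p**2)
H(t, r) = 4 (H(t, r) = 10 - 6 = 4)
s = 139/15 (s = -32/(-3) - 14/10 = -32*(-1/3) - 14*1/10 = 32/3 - 7/5 = 139/15 ≈ 9.2667)
H(k(5), -3)*s = 4*(139/15) = 556/15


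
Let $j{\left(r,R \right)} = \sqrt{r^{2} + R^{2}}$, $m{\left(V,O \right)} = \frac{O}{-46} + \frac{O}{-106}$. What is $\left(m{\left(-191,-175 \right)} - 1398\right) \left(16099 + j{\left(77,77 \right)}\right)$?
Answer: $- \frac{27328245688}{1219} - \frac{130708424 \sqrt{2}}{1219} \approx -2.257 \cdot 10^{7}$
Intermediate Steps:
$m{\left(V,O \right)} = - \frac{38 O}{1219}$ ($m{\left(V,O \right)} = O \left(- \frac{1}{46}\right) + O \left(- \frac{1}{106}\right) = - \frac{O}{46} - \frac{O}{106} = - \frac{38 O}{1219}$)
$j{\left(r,R \right)} = \sqrt{R^{2} + r^{2}}$
$\left(m{\left(-191,-175 \right)} - 1398\right) \left(16099 + j{\left(77,77 \right)}\right) = \left(\left(- \frac{38}{1219}\right) \left(-175\right) - 1398\right) \left(16099 + \sqrt{77^{2} + 77^{2}}\right) = \left(\frac{6650}{1219} - 1398\right) \left(16099 + \sqrt{5929 + 5929}\right) = - \frac{1697512 \left(16099 + \sqrt{11858}\right)}{1219} = - \frac{1697512 \left(16099 + 77 \sqrt{2}\right)}{1219} = - \frac{27328245688}{1219} - \frac{130708424 \sqrt{2}}{1219}$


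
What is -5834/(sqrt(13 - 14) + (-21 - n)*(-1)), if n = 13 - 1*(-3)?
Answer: -107929/685 + 2917*I/685 ≈ -157.56 + 4.2584*I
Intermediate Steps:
n = 16 (n = 13 + 3 = 16)
-5834/(sqrt(13 - 14) + (-21 - n)*(-1)) = -5834/(sqrt(13 - 14) + (-21 - 1*16)*(-1)) = -5834/(sqrt(-1) + (-21 - 16)*(-1)) = -5834/(I - 37*(-1)) = -5834/(I + 37) = -5834*(37 - I)/1370 = -2917*(37 - I)/685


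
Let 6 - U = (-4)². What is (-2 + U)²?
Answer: 144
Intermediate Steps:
U = -10 (U = 6 - 1*(-4)² = 6 - 1*16 = 6 - 16 = -10)
(-2 + U)² = (-2 - 10)² = (-12)² = 144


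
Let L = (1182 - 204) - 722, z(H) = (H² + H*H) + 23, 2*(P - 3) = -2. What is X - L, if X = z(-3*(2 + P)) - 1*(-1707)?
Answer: 1762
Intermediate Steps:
P = 2 (P = 3 + (½)*(-2) = 3 - 1 = 2)
z(H) = 23 + 2*H² (z(H) = (H² + H²) + 23 = 2*H² + 23 = 23 + 2*H²)
L = 256 (L = 978 - 722 = 256)
X = 2018 (X = (23 + 2*(-3*(2 + 2))²) - 1*(-1707) = (23 + 2*(-3*4)²) + 1707 = (23 + 2*(-12)²) + 1707 = (23 + 2*144) + 1707 = (23 + 288) + 1707 = 311 + 1707 = 2018)
X - L = 2018 - 1*256 = 2018 - 256 = 1762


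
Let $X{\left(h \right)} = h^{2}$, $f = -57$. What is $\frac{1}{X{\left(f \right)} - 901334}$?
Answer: $- \frac{1}{898085} \approx -1.1135 \cdot 10^{-6}$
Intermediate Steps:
$\frac{1}{X{\left(f \right)} - 901334} = \frac{1}{\left(-57\right)^{2} - 901334} = \frac{1}{3249 - 901334} = \frac{1}{-898085} = - \frac{1}{898085}$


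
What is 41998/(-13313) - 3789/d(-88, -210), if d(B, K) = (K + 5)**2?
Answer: -1815408907/559478825 ≈ -3.2448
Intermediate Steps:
d(B, K) = (5 + K)**2
41998/(-13313) - 3789/d(-88, -210) = 41998/(-13313) - 3789/(5 - 210)**2 = 41998*(-1/13313) - 3789/((-205)**2) = -41998/13313 - 3789/42025 = -1815408907/559478825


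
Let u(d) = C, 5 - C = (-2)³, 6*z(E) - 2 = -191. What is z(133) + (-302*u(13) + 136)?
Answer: -7643/2 ≈ -3821.5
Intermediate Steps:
z(E) = -63/2 (z(E) = ⅓ + (⅙)*(-191) = ⅓ - 191/6 = -63/2)
C = 13 (C = 5 - 1*(-2)³ = 5 - 1*(-8) = 5 + 8 = 13)
u(d) = 13
z(133) + (-302*u(13) + 136) = -63/2 + (-302*13 + 136) = -63/2 + (-3926 + 136) = -63/2 - 3790 = -7643/2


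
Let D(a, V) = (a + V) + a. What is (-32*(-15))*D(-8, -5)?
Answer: -10080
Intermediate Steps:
D(a, V) = V + 2*a (D(a, V) = (V + a) + a = V + 2*a)
(-32*(-15))*D(-8, -5) = (-32*(-15))*(-5 + 2*(-8)) = 480*(-5 - 16) = 480*(-21) = -10080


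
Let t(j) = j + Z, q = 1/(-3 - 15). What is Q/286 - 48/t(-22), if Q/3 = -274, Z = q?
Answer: -39615/56771 ≈ -0.69780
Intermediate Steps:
q = -1/18 (q = 1/(-18) = -1/18 ≈ -0.055556)
Z = -1/18 ≈ -0.055556
t(j) = -1/18 + j (t(j) = j - 1/18 = -1/18 + j)
Q = -822 (Q = 3*(-274) = -822)
Q/286 - 48/t(-22) = -822/286 - 48/(-1/18 - 22) = -822*1/286 - 48/(-397/18) = -411/143 - 48*(-18/397) = -411/143 + 864/397 = -39615/56771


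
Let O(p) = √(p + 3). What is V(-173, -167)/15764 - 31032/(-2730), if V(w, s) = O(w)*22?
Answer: 5172/455 + 11*I*√170/7882 ≈ 11.367 + 0.018196*I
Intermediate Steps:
O(p) = √(3 + p)
V(w, s) = 22*√(3 + w) (V(w, s) = √(3 + w)*22 = 22*√(3 + w))
V(-173, -167)/15764 - 31032/(-2730) = (22*√(3 - 173))/15764 - 31032/(-2730) = (22*√(-170))*(1/15764) - 31032*(-1/2730) = (22*(I*√170))*(1/15764) + 5172/455 = (22*I*√170)*(1/15764) + 5172/455 = 11*I*√170/7882 + 5172/455 = 5172/455 + 11*I*√170/7882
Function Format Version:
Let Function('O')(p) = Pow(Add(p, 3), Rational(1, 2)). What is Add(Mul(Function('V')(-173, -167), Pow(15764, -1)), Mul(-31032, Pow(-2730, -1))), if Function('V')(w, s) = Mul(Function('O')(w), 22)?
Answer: Add(Rational(5172, 455), Mul(Rational(11, 7882), I, Pow(170, Rational(1, 2)))) ≈ Add(11.367, Mul(0.018196, I))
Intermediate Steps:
Function('O')(p) = Pow(Add(3, p), Rational(1, 2))
Function('V')(w, s) = Mul(22, Pow(Add(3, w), Rational(1, 2))) (Function('V')(w, s) = Mul(Pow(Add(3, w), Rational(1, 2)), 22) = Mul(22, Pow(Add(3, w), Rational(1, 2))))
Add(Mul(Function('V')(-173, -167), Pow(15764, -1)), Mul(-31032, Pow(-2730, -1))) = Add(Mul(Mul(22, Pow(Add(3, -173), Rational(1, 2))), Pow(15764, -1)), Mul(-31032, Pow(-2730, -1))) = Add(Mul(Mul(22, Pow(-170, Rational(1, 2))), Rational(1, 15764)), Mul(-31032, Rational(-1, 2730))) = Add(Mul(Mul(22, Mul(I, Pow(170, Rational(1, 2)))), Rational(1, 15764)), Rational(5172, 455)) = Add(Mul(Mul(22, I, Pow(170, Rational(1, 2))), Rational(1, 15764)), Rational(5172, 455)) = Add(Mul(Rational(11, 7882), I, Pow(170, Rational(1, 2))), Rational(5172, 455)) = Add(Rational(5172, 455), Mul(Rational(11, 7882), I, Pow(170, Rational(1, 2))))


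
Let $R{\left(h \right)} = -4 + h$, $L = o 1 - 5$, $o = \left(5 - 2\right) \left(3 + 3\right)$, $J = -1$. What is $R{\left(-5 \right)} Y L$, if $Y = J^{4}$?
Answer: $-117$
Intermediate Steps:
$o = 18$ ($o = 3 \cdot 6 = 18$)
$L = 13$ ($L = 18 \cdot 1 - 5 = 18 - 5 = 13$)
$Y = 1$ ($Y = \left(-1\right)^{4} = 1$)
$R{\left(-5 \right)} Y L = \left(-4 - 5\right) 1 \cdot 13 = \left(-9\right) 1 \cdot 13 = \left(-9\right) 13 = -117$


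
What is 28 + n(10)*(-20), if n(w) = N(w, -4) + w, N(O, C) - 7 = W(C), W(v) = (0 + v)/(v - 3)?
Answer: -2264/7 ≈ -323.43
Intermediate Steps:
W(v) = v/(-3 + v)
N(O, C) = 7 + C/(-3 + C)
n(w) = 53/7 + w (n(w) = (-21 + 8*(-4))/(-3 - 4) + w = (-21 - 32)/(-7) + w = -⅐*(-53) + w = 53/7 + w)
28 + n(10)*(-20) = 28 + (53/7 + 10)*(-20) = 28 + (123/7)*(-20) = 28 - 2460/7 = -2264/7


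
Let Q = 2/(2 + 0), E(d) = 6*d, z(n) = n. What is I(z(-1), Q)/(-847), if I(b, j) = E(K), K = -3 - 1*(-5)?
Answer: -12/847 ≈ -0.014168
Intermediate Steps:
K = 2 (K = -3 + 5 = 2)
Q = 1 (Q = 2/2 = (½)*2 = 1)
I(b, j) = 12 (I(b, j) = 6*2 = 12)
I(z(-1), Q)/(-847) = 12/(-847) = 12*(-1/847) = -12/847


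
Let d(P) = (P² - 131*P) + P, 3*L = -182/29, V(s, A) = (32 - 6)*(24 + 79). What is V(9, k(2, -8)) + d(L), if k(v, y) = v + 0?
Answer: 22361326/7569 ≈ 2954.3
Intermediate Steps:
k(v, y) = v
V(s, A) = 2678 (V(s, A) = 26*103 = 2678)
L = -182/87 (L = (-182/29)/3 = (-182*1/29)/3 = (⅓)*(-182/29) = -182/87 ≈ -2.0920)
d(P) = P² - 130*P
V(9, k(2, -8)) + d(L) = 2678 - 182*(-130 - 182/87)/87 = 2678 - 182/87*(-11492/87) = 2678 + 2091544/7569 = 22361326/7569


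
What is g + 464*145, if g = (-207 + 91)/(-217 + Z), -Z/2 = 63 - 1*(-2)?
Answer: 23346276/347 ≈ 67280.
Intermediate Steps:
Z = -130 (Z = -2*(63 - 1*(-2)) = -2*(63 + 2) = -2*65 = -130)
g = 116/347 (g = (-207 + 91)/(-217 - 130) = -116/(-347) = -116*(-1/347) = 116/347 ≈ 0.33429)
g + 464*145 = 116/347 + 464*145 = 116/347 + 67280 = 23346276/347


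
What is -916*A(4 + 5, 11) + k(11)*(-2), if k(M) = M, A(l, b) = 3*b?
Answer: -30250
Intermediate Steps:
-916*A(4 + 5, 11) + k(11)*(-2) = -2748*11 + 11*(-2) = -916*33 - 22 = -30228 - 22 = -30250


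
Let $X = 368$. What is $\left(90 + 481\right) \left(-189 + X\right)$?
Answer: $102209$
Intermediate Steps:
$\left(90 + 481\right) \left(-189 + X\right) = \left(90 + 481\right) \left(-189 + 368\right) = 571 \cdot 179 = 102209$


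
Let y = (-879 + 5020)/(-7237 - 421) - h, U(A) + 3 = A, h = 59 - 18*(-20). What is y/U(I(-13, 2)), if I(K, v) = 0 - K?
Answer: -3212843/76580 ≈ -41.954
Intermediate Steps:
I(K, v) = -K
h = 419 (h = 59 + 360 = 419)
U(A) = -3 + A
y = -3212843/7658 (y = (-879 + 5020)/(-7237 - 421) - 1*419 = 4141/(-7658) - 419 = 4141*(-1/7658) - 419 = -4141/7658 - 419 = -3212843/7658 ≈ -419.54)
y/U(I(-13, 2)) = -3212843/(7658*(-3 - 1*(-13))) = -3212843/(7658*(-3 + 13)) = -3212843/7658/10 = -3212843/7658*1/10 = -3212843/76580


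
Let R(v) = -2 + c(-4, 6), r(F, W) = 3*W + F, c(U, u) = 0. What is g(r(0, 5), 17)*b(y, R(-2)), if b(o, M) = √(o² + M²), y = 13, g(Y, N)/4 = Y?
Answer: 60*√173 ≈ 789.18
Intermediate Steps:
r(F, W) = F + 3*W
R(v) = -2 (R(v) = -2 + 0 = -2)
g(Y, N) = 4*Y
b(o, M) = √(M² + o²)
g(r(0, 5), 17)*b(y, R(-2)) = (4*(0 + 3*5))*√((-2)² + 13²) = (4*(0 + 15))*√(4 + 169) = (4*15)*√173 = 60*√173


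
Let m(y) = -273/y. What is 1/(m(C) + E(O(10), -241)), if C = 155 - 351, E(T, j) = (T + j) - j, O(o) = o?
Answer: 28/319 ≈ 0.087774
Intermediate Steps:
E(T, j) = T
C = -196
1/(m(C) + E(O(10), -241)) = 1/(-273/(-196) + 10) = 1/(-273*(-1/196) + 10) = 1/(39/28 + 10) = 1/(319/28) = 28/319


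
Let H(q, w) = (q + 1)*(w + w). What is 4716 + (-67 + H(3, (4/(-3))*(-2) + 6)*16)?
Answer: 17275/3 ≈ 5758.3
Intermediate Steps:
H(q, w) = 2*w*(1 + q) (H(q, w) = (1 + q)*(2*w) = 2*w*(1 + q))
4716 + (-67 + H(3, (4/(-3))*(-2) + 6)*16) = 4716 + (-67 + (2*((4/(-3))*(-2) + 6)*(1 + 3))*16) = 4716 + (-67 + (2*((4*(-⅓))*(-2) + 6)*4)*16) = 4716 + (-67 + (2*(-4/3*(-2) + 6)*4)*16) = 4716 + (-67 + (2*(8/3 + 6)*4)*16) = 4716 + (-67 + (2*(26/3)*4)*16) = 4716 + (-67 + (208/3)*16) = 4716 + (-67 + 3328/3) = 4716 + 3127/3 = 17275/3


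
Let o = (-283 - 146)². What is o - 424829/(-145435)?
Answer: 26766427664/145435 ≈ 1.8404e+5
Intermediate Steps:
o = 184041 (o = (-429)² = 184041)
o - 424829/(-145435) = 184041 - 424829/(-145435) = 184041 - 424829*(-1)/145435 = 184041 - 1*(-424829/145435) = 184041 + 424829/145435 = 26766427664/145435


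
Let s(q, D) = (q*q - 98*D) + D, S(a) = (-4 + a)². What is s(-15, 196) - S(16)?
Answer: -18931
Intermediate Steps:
s(q, D) = q² - 97*D (s(q, D) = (q² - 98*D) + D = q² - 97*D)
s(-15, 196) - S(16) = ((-15)² - 97*196) - (-4 + 16)² = (225 - 19012) - 1*12² = -18787 - 1*144 = -18787 - 144 = -18931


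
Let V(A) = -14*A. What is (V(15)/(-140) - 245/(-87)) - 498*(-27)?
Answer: 2340355/174 ≈ 13450.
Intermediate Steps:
(V(15)/(-140) - 245/(-87)) - 498*(-27) = (-14*15/(-140) - 245/(-87)) - 498*(-27) = (-210*(-1/140) - 245*(-1/87)) + 13446 = (3/2 + 245/87) + 13446 = 751/174 + 13446 = 2340355/174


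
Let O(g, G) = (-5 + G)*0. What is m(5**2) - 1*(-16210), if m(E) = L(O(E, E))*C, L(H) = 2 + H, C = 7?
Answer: 16224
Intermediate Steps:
O(g, G) = 0
m(E) = 14 (m(E) = (2 + 0)*7 = 2*7 = 14)
m(5**2) - 1*(-16210) = 14 - 1*(-16210) = 14 + 16210 = 16224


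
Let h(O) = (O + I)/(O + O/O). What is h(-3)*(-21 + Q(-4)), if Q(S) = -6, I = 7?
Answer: 54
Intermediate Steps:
h(O) = (7 + O)/(1 + O) (h(O) = (O + 7)/(O + O/O) = (7 + O)/(O + 1) = (7 + O)/(1 + O))
h(-3)*(-21 + Q(-4)) = ((7 - 3)/(1 - 3))*(-21 - 6) = (4/(-2))*(-27) = -1/2*4*(-27) = -2*(-27) = 54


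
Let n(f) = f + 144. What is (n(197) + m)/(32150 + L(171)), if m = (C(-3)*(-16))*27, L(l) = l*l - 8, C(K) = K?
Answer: 1637/61383 ≈ 0.026669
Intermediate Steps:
n(f) = 144 + f
L(l) = -8 + l² (L(l) = l² - 8 = -8 + l²)
m = 1296 (m = -3*(-16)*27 = 48*27 = 1296)
(n(197) + m)/(32150 + L(171)) = ((144 + 197) + 1296)/(32150 + (-8 + 171²)) = (341 + 1296)/(32150 + (-8 + 29241)) = 1637/(32150 + 29233) = 1637/61383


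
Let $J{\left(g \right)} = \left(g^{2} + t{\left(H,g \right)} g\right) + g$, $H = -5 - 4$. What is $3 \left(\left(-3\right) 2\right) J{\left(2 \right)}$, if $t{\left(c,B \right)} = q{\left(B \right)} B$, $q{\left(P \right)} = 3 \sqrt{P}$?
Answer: $-108 - 216 \sqrt{2} \approx -413.47$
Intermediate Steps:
$H = -9$ ($H = -5 - 4 = -9$)
$t{\left(c,B \right)} = 3 B^{\frac{3}{2}}$ ($t{\left(c,B \right)} = 3 \sqrt{B} B = 3 B^{\frac{3}{2}}$)
$J{\left(g \right)} = g + g^{2} + 3 g^{\frac{5}{2}}$ ($J{\left(g \right)} = \left(g^{2} + 3 g^{\frac{3}{2}} g\right) + g = \left(g^{2} + 3 g^{\frac{5}{2}}\right) + g = g + g^{2} + 3 g^{\frac{5}{2}}$)
$3 \left(\left(-3\right) 2\right) J{\left(2 \right)} = 3 \left(\left(-3\right) 2\right) 2 \left(1 + 2 + 3 \cdot 2^{\frac{3}{2}}\right) = 3 \left(-6\right) 2 \left(1 + 2 + 3 \cdot 2 \sqrt{2}\right) = - 18 \cdot 2 \left(1 + 2 + 6 \sqrt{2}\right) = - 18 \cdot 2 \left(3 + 6 \sqrt{2}\right) = - 18 \left(6 + 12 \sqrt{2}\right) = -108 - 216 \sqrt{2}$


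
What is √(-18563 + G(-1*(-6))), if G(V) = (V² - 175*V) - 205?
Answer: 3*I*√2198 ≈ 140.65*I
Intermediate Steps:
G(V) = -205 + V² - 175*V
√(-18563 + G(-1*(-6))) = √(-18563 + (-205 + (-1*(-6))² - (-175)*(-6))) = √(-18563 + (-205 + 6² - 175*6)) = √(-18563 + (-205 + 36 - 1050)) = √(-18563 - 1219) = √(-19782) = 3*I*√2198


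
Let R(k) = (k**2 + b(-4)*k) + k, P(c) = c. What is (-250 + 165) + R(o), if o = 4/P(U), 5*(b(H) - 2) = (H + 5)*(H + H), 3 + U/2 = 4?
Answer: -391/5 ≈ -78.200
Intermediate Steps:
U = 2 (U = -6 + 2*4 = -6 + 8 = 2)
b(H) = 2 + 2*H*(5 + H)/5 (b(H) = 2 + ((H + 5)*(H + H))/5 = 2 + ((5 + H)*(2*H))/5 = 2 + (2*H*(5 + H))/5 = 2 + 2*H*(5 + H)/5)
o = 2 (o = 4/2 = 4*(1/2) = 2)
R(k) = k**2 + 7*k/5 (R(k) = (k**2 + (2 + 2*(-4) + (2/5)*(-4)**2)*k) + k = (k**2 + (2 - 8 + (2/5)*16)*k) + k = (k**2 + (2 - 8 + 32/5)*k) + k = (k**2 + 2*k/5) + k = k**2 + 7*k/5)
(-250 + 165) + R(o) = (-250 + 165) + (1/5)*2*(7 + 5*2) = -85 + (1/5)*2*(7 + 10) = -85 + (1/5)*2*17 = -85 + 34/5 = -391/5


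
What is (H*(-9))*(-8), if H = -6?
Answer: -432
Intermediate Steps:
(H*(-9))*(-8) = -6*(-9)*(-8) = 54*(-8) = -432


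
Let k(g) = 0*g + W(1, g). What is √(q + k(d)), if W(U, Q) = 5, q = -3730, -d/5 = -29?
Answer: 5*I*√149 ≈ 61.033*I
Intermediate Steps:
d = 145 (d = -5*(-29) = 145)
k(g) = 5 (k(g) = 0*g + 5 = 0 + 5 = 5)
√(q + k(d)) = √(-3730 + 5) = √(-3725) = 5*I*√149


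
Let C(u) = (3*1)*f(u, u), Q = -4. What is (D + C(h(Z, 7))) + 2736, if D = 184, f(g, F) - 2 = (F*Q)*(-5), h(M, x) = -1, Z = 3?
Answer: 2866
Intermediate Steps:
f(g, F) = 2 + 20*F (f(g, F) = 2 + (F*(-4))*(-5) = 2 - 4*F*(-5) = 2 + 20*F)
C(u) = 6 + 60*u (C(u) = (3*1)*(2 + 20*u) = 3*(2 + 20*u) = 6 + 60*u)
(D + C(h(Z, 7))) + 2736 = (184 + (6 + 60*(-1))) + 2736 = (184 + (6 - 60)) + 2736 = (184 - 54) + 2736 = 130 + 2736 = 2866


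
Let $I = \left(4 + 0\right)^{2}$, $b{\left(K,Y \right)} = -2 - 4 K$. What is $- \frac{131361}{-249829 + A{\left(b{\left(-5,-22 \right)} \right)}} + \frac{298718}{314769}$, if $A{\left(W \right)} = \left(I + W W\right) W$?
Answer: $\frac{16306947953}{10958862603} \approx 1.488$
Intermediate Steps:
$I = 16$ ($I = 4^{2} = 16$)
$A{\left(W \right)} = W \left(16 + W^{2}\right)$ ($A{\left(W \right)} = \left(16 + W W\right) W = \left(16 + W^{2}\right) W = W \left(16 + W^{2}\right)$)
$- \frac{131361}{-249829 + A{\left(b{\left(-5,-22 \right)} \right)}} + \frac{298718}{314769} = - \frac{131361}{-249829 + \left(-2 - -20\right) \left(16 + \left(-2 - -20\right)^{2}\right)} + \frac{298718}{314769} = - \frac{131361}{-249829 + \left(-2 + 20\right) \left(16 + \left(-2 + 20\right)^{2}\right)} + 298718 \cdot \frac{1}{314769} = - \frac{131361}{-249829 + 18 \left(16 + 18^{2}\right)} + \frac{42674}{44967} = - \frac{131361}{-249829 + 18 \left(16 + 324\right)} + \frac{42674}{44967} = - \frac{131361}{-249829 + 18 \cdot 340} + \frac{42674}{44967} = - \frac{131361}{-249829 + 6120} + \frac{42674}{44967} = - \frac{131361}{-243709} + \frac{42674}{44967} = \left(-131361\right) \left(- \frac{1}{243709}\right) + \frac{42674}{44967} = \frac{131361}{243709} + \frac{42674}{44967} = \frac{16306947953}{10958862603}$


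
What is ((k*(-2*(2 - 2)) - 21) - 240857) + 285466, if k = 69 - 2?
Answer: 44588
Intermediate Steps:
k = 67
((k*(-2*(2 - 2)) - 21) - 240857) + 285466 = ((67*(-2*(2 - 2)) - 21) - 240857) + 285466 = ((67*(-2*0) - 21) - 240857) + 285466 = ((67*0 - 21) - 240857) + 285466 = ((0 - 21) - 240857) + 285466 = (-21 - 240857) + 285466 = -240878 + 285466 = 44588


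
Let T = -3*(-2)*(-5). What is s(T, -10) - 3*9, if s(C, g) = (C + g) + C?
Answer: -97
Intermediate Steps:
T = -30 (T = 6*(-5) = -30)
s(C, g) = g + 2*C
s(T, -10) - 3*9 = (-10 + 2*(-30)) - 3*9 = (-10 - 60) - 1*27 = -70 - 27 = -97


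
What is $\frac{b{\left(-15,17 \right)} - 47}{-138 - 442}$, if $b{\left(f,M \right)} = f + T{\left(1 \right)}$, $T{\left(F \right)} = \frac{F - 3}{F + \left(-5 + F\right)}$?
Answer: $\frac{46}{435} \approx 0.10575$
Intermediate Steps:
$T{\left(F \right)} = \frac{-3 + F}{-5 + 2 F}$
$b{\left(f,M \right)} = \frac{2}{3} + f$ ($b{\left(f,M \right)} = f + \frac{-3 + 1}{-5 + 2 \cdot 1} = f + \frac{1}{-5 + 2} \left(-2\right) = f + \frac{1}{-3} \left(-2\right) = f - - \frac{2}{3} = f + \frac{2}{3} = \frac{2}{3} + f$)
$\frac{b{\left(-15,17 \right)} - 47}{-138 - 442} = \frac{\left(\frac{2}{3} - 15\right) - 47}{-138 - 442} = \frac{- \frac{43}{3} + \left(-75 + 28\right)}{-580} = \left(- \frac{43}{3} - 47\right) \left(- \frac{1}{580}\right) = \left(- \frac{184}{3}\right) \left(- \frac{1}{580}\right) = \frac{46}{435}$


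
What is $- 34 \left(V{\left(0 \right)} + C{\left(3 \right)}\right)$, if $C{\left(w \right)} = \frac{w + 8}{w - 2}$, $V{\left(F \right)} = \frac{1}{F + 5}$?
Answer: $- \frac{1904}{5} \approx -380.8$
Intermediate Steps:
$V{\left(F \right)} = \frac{1}{5 + F}$
$C{\left(w \right)} = \frac{8 + w}{-2 + w}$
$- 34 \left(V{\left(0 \right)} + C{\left(3 \right)}\right) = - 34 \left(\frac{1}{5 + 0} + \frac{8 + 3}{-2 + 3}\right) = - 34 \left(\frac{1}{5} + 1^{-1} \cdot 11\right) = - 34 \left(\frac{1}{5} + 1 \cdot 11\right) = - 34 \left(\frac{1}{5} + 11\right) = \left(-34\right) \frac{56}{5} = - \frac{1904}{5}$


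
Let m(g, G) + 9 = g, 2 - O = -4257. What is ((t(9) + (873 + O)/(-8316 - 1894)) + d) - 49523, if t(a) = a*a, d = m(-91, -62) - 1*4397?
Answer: -275361161/5105 ≈ -53940.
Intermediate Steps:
O = 4259 (O = 2 - 1*(-4257) = 2 + 4257 = 4259)
m(g, G) = -9 + g
d = -4497 (d = (-9 - 91) - 1*4397 = -100 - 4397 = -4497)
t(a) = a²
((t(9) + (873 + O)/(-8316 - 1894)) + d) - 49523 = ((9² + (873 + 4259)/(-8316 - 1894)) - 4497) - 49523 = ((81 + 5132/(-10210)) - 4497) - 49523 = ((81 + 5132*(-1/10210)) - 4497) - 49523 = ((81 - 2566/5105) - 4497) - 49523 = (410939/5105 - 4497) - 49523 = -22546246/5105 - 49523 = -275361161/5105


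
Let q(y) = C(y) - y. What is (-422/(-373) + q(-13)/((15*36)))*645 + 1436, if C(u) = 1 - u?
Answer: 3279389/1492 ≈ 2198.0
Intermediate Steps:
q(y) = 1 - 2*y (q(y) = (1 - y) - y = 1 - 2*y)
(-422/(-373) + q(-13)/((15*36)))*645 + 1436 = (-422/(-373) + (1 - 2*(-13))/((15*36)))*645 + 1436 = (-422*(-1/373) + (1 + 26)/540)*645 + 1436 = (422/373 + 27*(1/540))*645 + 1436 = (422/373 + 1/20)*645 + 1436 = (8813/7460)*645 + 1436 = 1136877/1492 + 1436 = 3279389/1492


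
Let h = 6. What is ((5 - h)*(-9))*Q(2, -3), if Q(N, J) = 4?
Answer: 36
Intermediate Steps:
((5 - h)*(-9))*Q(2, -3) = ((5 - 1*6)*(-9))*4 = ((5 - 6)*(-9))*4 = -1*(-9)*4 = 9*4 = 36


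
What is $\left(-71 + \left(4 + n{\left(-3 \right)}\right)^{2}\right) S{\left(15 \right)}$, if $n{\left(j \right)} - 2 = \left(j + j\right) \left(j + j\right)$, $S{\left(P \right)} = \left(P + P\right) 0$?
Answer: $0$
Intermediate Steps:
$S{\left(P \right)} = 0$ ($S{\left(P \right)} = 2 P 0 = 0$)
$n{\left(j \right)} = 2 + 4 j^{2}$ ($n{\left(j \right)} = 2 + \left(j + j\right) \left(j + j\right) = 2 + 2 j 2 j = 2 + 4 j^{2}$)
$\left(-71 + \left(4 + n{\left(-3 \right)}\right)^{2}\right) S{\left(15 \right)} = \left(-71 + \left(4 + \left(2 + 4 \left(-3\right)^{2}\right)\right)^{2}\right) 0 = \left(-71 + \left(4 + \left(2 + 4 \cdot 9\right)\right)^{2}\right) 0 = \left(-71 + \left(4 + \left(2 + 36\right)\right)^{2}\right) 0 = \left(-71 + \left(4 + 38\right)^{2}\right) 0 = \left(-71 + 42^{2}\right) 0 = \left(-71 + 1764\right) 0 = 1693 \cdot 0 = 0$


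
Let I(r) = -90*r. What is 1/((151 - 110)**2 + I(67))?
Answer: -1/4349 ≈ -0.00022994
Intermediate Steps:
1/((151 - 110)**2 + I(67)) = 1/((151 - 110)**2 - 90*67) = 1/(41**2 - 6030) = 1/(1681 - 6030) = 1/(-4349) = -1/4349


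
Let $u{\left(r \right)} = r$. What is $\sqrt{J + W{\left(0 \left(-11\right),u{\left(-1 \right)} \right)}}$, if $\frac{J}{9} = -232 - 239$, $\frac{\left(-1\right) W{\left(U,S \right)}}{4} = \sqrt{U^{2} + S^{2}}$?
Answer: $i \sqrt{4243} \approx 65.138 i$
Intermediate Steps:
$W{\left(U,S \right)} = - 4 \sqrt{S^{2} + U^{2}}$ ($W{\left(U,S \right)} = - 4 \sqrt{U^{2} + S^{2}} = - 4 \sqrt{S^{2} + U^{2}}$)
$J = -4239$ ($J = 9 \left(-232 - 239\right) = 9 \left(-471\right) = -4239$)
$\sqrt{J + W{\left(0 \left(-11\right),u{\left(-1 \right)} \right)}} = \sqrt{-4239 - 4 \sqrt{\left(-1\right)^{2} + \left(0 \left(-11\right)\right)^{2}}} = \sqrt{-4239 - 4 \sqrt{1 + 0^{2}}} = \sqrt{-4239 - 4 \sqrt{1 + 0}} = \sqrt{-4239 - 4 \sqrt{1}} = \sqrt{-4239 - 4} = \sqrt{-4243} = i \sqrt{4243}$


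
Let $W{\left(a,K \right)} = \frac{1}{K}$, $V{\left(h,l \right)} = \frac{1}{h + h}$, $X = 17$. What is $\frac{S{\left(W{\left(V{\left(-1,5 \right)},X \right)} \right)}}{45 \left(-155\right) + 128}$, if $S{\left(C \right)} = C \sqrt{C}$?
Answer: $- \frac{\sqrt{17}}{1978783} \approx -2.0837 \cdot 10^{-6}$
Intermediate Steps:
$V{\left(h,l \right)} = \frac{1}{2 h}$
$S{\left(C \right)} = C^{\frac{3}{2}}$
$\frac{S{\left(W{\left(V{\left(-1,5 \right)},X \right)} \right)}}{45 \left(-155\right) + 128} = \frac{\left(\frac{1}{17}\right)^{\frac{3}{2}}}{45 \left(-155\right) + 128} = \frac{1}{17 \sqrt{17} \left(-6975 + 128\right)} = \frac{\frac{1}{289} \sqrt{17}}{-6847} = \frac{\sqrt{17}}{289} \left(- \frac{1}{6847}\right) = - \frac{\sqrt{17}}{1978783}$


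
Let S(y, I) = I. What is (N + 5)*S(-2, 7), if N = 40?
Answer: 315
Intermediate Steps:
(N + 5)*S(-2, 7) = (40 + 5)*7 = 45*7 = 315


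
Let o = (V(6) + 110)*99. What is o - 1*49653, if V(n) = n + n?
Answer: -37575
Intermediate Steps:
V(n) = 2*n
o = 12078 (o = (2*6 + 110)*99 = (12 + 110)*99 = 122*99 = 12078)
o - 1*49653 = 12078 - 1*49653 = 12078 - 49653 = -37575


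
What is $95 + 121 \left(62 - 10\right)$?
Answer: $6387$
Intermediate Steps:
$95 + 121 \left(62 - 10\right) = 95 + 121 \cdot 52 = 95 + 6292 = 6387$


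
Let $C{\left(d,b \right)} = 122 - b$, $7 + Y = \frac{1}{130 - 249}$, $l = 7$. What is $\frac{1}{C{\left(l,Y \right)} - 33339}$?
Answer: $- \frac{119}{3951989} \approx -3.0111 \cdot 10^{-5}$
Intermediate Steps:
$Y = - \frac{834}{119}$ ($Y = -7 + \frac{1}{130 - 249} = -7 + \frac{1}{-119} = -7 - \frac{1}{119} = - \frac{834}{119} \approx -7.0084$)
$\frac{1}{C{\left(l,Y \right)} - 33339} = \frac{1}{\left(122 - - \frac{834}{119}\right) - 33339} = \frac{1}{\left(122 + \frac{834}{119}\right) - 33339} = \frac{1}{\frac{15352}{119} - 33339} = \frac{1}{- \frac{3951989}{119}} = - \frac{119}{3951989}$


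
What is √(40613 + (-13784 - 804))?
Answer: 5*√1041 ≈ 161.32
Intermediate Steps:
√(40613 + (-13784 - 804)) = √(40613 - 14588) = √26025 = 5*√1041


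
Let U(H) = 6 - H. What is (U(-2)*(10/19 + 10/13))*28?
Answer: 71680/247 ≈ 290.20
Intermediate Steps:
(U(-2)*(10/19 + 10/13))*28 = ((6 - 1*(-2))*(10/19 + 10/13))*28 = ((6 + 2)*(10*(1/19) + 10*(1/13)))*28 = (8*(10/19 + 10/13))*28 = (8*(320/247))*28 = (2560/247)*28 = 71680/247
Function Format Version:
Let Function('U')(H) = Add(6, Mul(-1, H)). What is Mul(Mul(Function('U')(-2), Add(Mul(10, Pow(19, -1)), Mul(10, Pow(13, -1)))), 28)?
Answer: Rational(71680, 247) ≈ 290.20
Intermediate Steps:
Mul(Mul(Function('U')(-2), Add(Mul(10, Pow(19, -1)), Mul(10, Pow(13, -1)))), 28) = Mul(Mul(Add(6, Mul(-1, -2)), Add(Mul(10, Pow(19, -1)), Mul(10, Pow(13, -1)))), 28) = Mul(Mul(Add(6, 2), Add(Mul(10, Rational(1, 19)), Mul(10, Rational(1, 13)))), 28) = Mul(Mul(8, Add(Rational(10, 19), Rational(10, 13))), 28) = Mul(Mul(8, Rational(320, 247)), 28) = Mul(Rational(2560, 247), 28) = Rational(71680, 247)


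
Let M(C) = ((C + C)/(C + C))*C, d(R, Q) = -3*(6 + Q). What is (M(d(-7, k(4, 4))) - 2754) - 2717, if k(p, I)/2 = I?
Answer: -5513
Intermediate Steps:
k(p, I) = 2*I
d(R, Q) = -18 - 3*Q
M(C) = C (M(C) = ((2*C)/((2*C)))*C = ((2*C)*(1/(2*C)))*C = 1*C = C)
(M(d(-7, k(4, 4))) - 2754) - 2717 = ((-18 - 6*4) - 2754) - 2717 = ((-18 - 3*8) - 2754) - 2717 = ((-18 - 24) - 2754) - 2717 = (-42 - 2754) - 2717 = -2796 - 2717 = -5513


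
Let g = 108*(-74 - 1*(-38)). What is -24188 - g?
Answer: -20300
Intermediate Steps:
g = -3888 (g = 108*(-74 + 38) = 108*(-36) = -3888)
-24188 - g = -24188 - 1*(-3888) = -24188 + 3888 = -20300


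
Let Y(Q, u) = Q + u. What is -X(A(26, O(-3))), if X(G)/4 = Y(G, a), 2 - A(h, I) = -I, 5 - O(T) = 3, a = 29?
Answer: -132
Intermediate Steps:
O(T) = 2 (O(T) = 5 - 1*3 = 5 - 3 = 2)
A(h, I) = 2 + I (A(h, I) = 2 - (-1)*I = 2 + I)
X(G) = 116 + 4*G (X(G) = 4*(G + 29) = 4*(29 + G) = 116 + 4*G)
-X(A(26, O(-3))) = -(116 + 4*(2 + 2)) = -(116 + 4*4) = -(116 + 16) = -1*132 = -132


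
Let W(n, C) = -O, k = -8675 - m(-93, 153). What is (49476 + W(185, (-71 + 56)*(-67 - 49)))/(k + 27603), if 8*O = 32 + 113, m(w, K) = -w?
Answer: 395663/150680 ≈ 2.6259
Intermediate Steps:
k = -8768 (k = -8675 - (-1)*(-93) = -8675 - 1*93 = -8675 - 93 = -8768)
O = 145/8 (O = (32 + 113)/8 = (⅛)*145 = 145/8 ≈ 18.125)
W(n, C) = -145/8 (W(n, C) = -1*145/8 = -145/8)
(49476 + W(185, (-71 + 56)*(-67 - 49)))/(k + 27603) = (49476 - 145/8)/(-8768 + 27603) = (395663/8)/18835 = (395663/8)*(1/18835) = 395663/150680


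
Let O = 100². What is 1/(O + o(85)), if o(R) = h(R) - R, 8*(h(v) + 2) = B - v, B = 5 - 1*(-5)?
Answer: 8/79229 ≈ 0.00010097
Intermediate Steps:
B = 10 (B = 5 + 5 = 10)
O = 10000
h(v) = -¾ - v/8 (h(v) = -2 + (10 - v)/8 = -2 + (5/4 - v/8) = -¾ - v/8)
o(R) = -¾ - 9*R/8 (o(R) = (-¾ - R/8) - R = -¾ - 9*R/8)
1/(O + o(85)) = 1/(10000 + (-¾ - 9/8*85)) = 1/(10000 + (-¾ - 765/8)) = 1/(10000 - 771/8) = 1/(79229/8) = 8/79229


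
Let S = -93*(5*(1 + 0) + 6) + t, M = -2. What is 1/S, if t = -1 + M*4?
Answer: -1/1032 ≈ -0.00096899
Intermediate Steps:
t = -9 (t = -1 - 2*4 = -1 - 8 = -9)
S = -1032 (S = -93*(5*(1 + 0) + 6) - 9 = -93*(5*1 + 6) - 9 = -93*(5 + 6) - 9 = -93*11 - 9 = -1023 - 9 = -1032)
1/S = 1/(-1032) = -1/1032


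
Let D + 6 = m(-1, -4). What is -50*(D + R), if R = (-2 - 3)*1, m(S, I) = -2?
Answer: 650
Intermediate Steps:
D = -8 (D = -6 - 2 = -8)
R = -5 (R = -5*1 = -5)
-50*(D + R) = -50*(-8 - 5) = -50*(-13) = 650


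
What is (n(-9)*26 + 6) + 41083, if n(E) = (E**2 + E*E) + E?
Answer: 45067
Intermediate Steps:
n(E) = E + 2*E**2 (n(E) = (E**2 + E**2) + E = 2*E**2 + E = E + 2*E**2)
(n(-9)*26 + 6) + 41083 = (-9*(1 + 2*(-9))*26 + 6) + 41083 = (-9*(1 - 18)*26 + 6) + 41083 = (-9*(-17)*26 + 6) + 41083 = (153*26 + 6) + 41083 = (3978 + 6) + 41083 = 3984 + 41083 = 45067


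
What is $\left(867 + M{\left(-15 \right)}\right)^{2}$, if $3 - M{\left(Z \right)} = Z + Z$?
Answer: $810000$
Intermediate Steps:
$M{\left(Z \right)} = 3 - 2 Z$ ($M{\left(Z \right)} = 3 - \left(Z + Z\right) = 3 - 2 Z$)
$\left(867 + M{\left(-15 \right)}\right)^{2} = \left(867 + \left(3 - -30\right)\right)^{2} = \left(867 + \left(3 + 30\right)\right)^{2} = \left(867 + 33\right)^{2} = 900^{2} = 810000$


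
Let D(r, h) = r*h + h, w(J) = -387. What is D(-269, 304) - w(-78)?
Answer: -81085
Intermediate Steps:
D(r, h) = h + h*r (D(r, h) = h*r + h = h + h*r)
D(-269, 304) - w(-78) = 304*(1 - 269) - 1*(-387) = 304*(-268) + 387 = -81472 + 387 = -81085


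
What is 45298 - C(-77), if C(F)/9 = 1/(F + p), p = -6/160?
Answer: 279172294/6163 ≈ 45298.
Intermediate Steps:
p = -3/80 (p = -6*1/160 = -3/80 ≈ -0.037500)
C(F) = 9/(-3/80 + F) (C(F) = 9/(F - 3/80) = 9/(-3/80 + F))
45298 - C(-77) = 45298 - 720/(-3 + 80*(-77)) = 45298 - 720/(-3 - 6160) = 45298 - 720/(-6163) = 45298 - 720*(-1)/6163 = 45298 - 1*(-720/6163) = 45298 + 720/6163 = 279172294/6163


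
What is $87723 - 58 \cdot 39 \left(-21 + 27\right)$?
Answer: $74151$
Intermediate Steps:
$87723 - 58 \cdot 39 \left(-21 + 27\right) = 87723 - 2262 \cdot 6 = 87723 - 13572 = 74151$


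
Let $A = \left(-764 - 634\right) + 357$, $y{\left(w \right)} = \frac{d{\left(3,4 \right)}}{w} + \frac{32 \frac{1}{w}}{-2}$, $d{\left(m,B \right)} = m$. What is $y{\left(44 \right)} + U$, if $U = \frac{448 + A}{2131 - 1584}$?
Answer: $- \frac{33203}{24068} \approx -1.3795$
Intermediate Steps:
$y{\left(w \right)} = - \frac{13}{w}$ ($y{\left(w \right)} = \frac{3}{w} + \frac{32 \frac{1}{w}}{-2} = \frac{3}{w} + \frac{32}{w} \left(- \frac{1}{2}\right) = \frac{3}{w} - \frac{16}{w} = - \frac{13}{w}$)
$A = -1041$ ($A = -1398 + 357 = -1041$)
$U = - \frac{593}{547}$ ($U = \frac{448 - 1041}{2131 - 1584} = - \frac{593}{547} \approx -1.0841$)
$y{\left(44 \right)} + U = - \frac{13}{44} - \frac{593}{547} = - \frac{33203}{24068}$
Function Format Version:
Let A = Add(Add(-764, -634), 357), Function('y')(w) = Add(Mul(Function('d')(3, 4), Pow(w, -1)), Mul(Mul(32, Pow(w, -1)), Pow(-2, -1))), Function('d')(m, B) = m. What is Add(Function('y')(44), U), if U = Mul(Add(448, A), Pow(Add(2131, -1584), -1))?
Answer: Rational(-33203, 24068) ≈ -1.3795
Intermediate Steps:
Function('y')(w) = Mul(-13, Pow(w, -1)) (Function('y')(w) = Add(Mul(3, Pow(w, -1)), Mul(Mul(32, Pow(w, -1)), Pow(-2, -1))) = Add(Mul(3, Pow(w, -1)), Mul(Mul(32, Pow(w, -1)), Rational(-1, 2))) = Add(Mul(3, Pow(w, -1)), Mul(-16, Pow(w, -1))) = Mul(-13, Pow(w, -1)))
A = -1041 (A = Add(-1398, 357) = -1041)
U = Rational(-593, 547) (U = Mul(Add(448, -1041), Pow(Add(2131, -1584), -1)) = Mul(-593, Pow(547, -1)) = Mul(-593, Rational(1, 547)) = Rational(-593, 547) ≈ -1.0841)
Add(Function('y')(44), U) = Add(Mul(-13, Pow(44, -1)), Rational(-593, 547)) = Add(Mul(-13, Rational(1, 44)), Rational(-593, 547)) = Add(Rational(-13, 44), Rational(-593, 547)) = Rational(-33203, 24068)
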